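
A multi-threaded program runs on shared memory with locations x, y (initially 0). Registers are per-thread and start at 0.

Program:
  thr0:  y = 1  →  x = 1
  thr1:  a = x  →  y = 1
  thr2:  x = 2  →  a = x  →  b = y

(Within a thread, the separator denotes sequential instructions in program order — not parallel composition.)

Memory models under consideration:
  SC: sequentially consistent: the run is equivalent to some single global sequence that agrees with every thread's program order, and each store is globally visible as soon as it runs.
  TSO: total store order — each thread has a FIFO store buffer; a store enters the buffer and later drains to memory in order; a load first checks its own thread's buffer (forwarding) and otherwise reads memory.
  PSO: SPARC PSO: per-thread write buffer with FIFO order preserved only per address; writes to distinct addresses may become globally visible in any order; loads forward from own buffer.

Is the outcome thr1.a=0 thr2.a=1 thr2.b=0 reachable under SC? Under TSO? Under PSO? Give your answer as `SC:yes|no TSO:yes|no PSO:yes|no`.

outcome vector order: (thr1.a,thr2.a,thr2.b)
under SC → (0,1,1); (0,2,0); (0,2,1); (1,1,1); (1,2,0); (1,2,1); (2,1,1); (2,2,0); (2,2,1)
under TSO → (0,1,1); (0,2,0); (0,2,1); (1,1,1); (1,2,0); (1,2,1); (2,1,1); (2,2,0); (2,2,1)
under PSO → (0,1,0); (0,1,1); (0,2,0); (0,2,1); (1,1,0); (1,1,1); (1,2,0); (1,2,1); (2,1,0); (2,1,1); (2,2,0); (2,2,1)
target (0,1,0) ∈ {PSO}

SC:no TSO:no PSO:yes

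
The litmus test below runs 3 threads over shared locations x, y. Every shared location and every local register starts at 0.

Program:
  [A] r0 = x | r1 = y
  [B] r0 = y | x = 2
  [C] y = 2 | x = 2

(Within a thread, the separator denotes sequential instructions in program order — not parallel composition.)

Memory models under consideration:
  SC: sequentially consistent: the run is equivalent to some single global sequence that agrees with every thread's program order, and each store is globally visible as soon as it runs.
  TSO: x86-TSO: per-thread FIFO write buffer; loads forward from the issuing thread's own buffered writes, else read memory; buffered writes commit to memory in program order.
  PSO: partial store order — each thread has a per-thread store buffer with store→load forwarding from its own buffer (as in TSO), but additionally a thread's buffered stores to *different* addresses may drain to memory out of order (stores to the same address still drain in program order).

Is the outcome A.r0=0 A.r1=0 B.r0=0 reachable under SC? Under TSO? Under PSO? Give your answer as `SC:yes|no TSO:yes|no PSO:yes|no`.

SC:yes TSO:yes PSO:yes

outcome vector order: (A.r0,A.r1,B.r0)
SC: 7 outcomes — {(0,0,0) (0,0,2) (0,2,0) (0,2,2) (2,0,0) (2,2,0) (2,2,2)}
TSO: 7 outcomes — {(0,0,0) (0,0,2) (0,2,0) (0,2,2) (2,0,0) (2,2,0) (2,2,2)}
PSO: 8 outcomes — {(0,0,0) (0,0,2) (0,2,0) (0,2,2) (2,0,0) (2,0,2) (2,2,0) (2,2,2)}
target (0,0,0) ∈ {SC,TSO,PSO}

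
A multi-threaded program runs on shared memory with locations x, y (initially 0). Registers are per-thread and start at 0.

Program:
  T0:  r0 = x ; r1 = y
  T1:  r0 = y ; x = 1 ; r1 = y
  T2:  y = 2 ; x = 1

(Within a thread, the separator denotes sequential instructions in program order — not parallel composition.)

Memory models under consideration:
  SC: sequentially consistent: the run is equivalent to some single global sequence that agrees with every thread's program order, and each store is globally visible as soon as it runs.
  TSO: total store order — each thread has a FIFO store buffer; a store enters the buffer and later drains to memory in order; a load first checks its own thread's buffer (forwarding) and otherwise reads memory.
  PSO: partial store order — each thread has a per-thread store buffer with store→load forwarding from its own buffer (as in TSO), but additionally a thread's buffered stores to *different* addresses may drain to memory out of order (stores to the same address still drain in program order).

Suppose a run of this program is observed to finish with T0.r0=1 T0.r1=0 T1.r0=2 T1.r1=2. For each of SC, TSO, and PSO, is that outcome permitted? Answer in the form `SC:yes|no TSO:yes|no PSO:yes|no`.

outcome vector order: (T0.r0,T0.r1,T1.r0,T1.r1)
SC: 11 outcomes — {0/0/0/0; 0/0/0/2; 0/0/2/2; 0/2/0/0; 0/2/0/2; 0/2/2/2; 1/0/0/0; 1/0/0/2; 1/2/0/0; 1/2/0/2; 1/2/2/2}
TSO: 11 outcomes — {0/0/0/0; 0/0/0/2; 0/0/2/2; 0/2/0/0; 0/2/0/2; 0/2/2/2; 1/0/0/0; 1/0/0/2; 1/2/0/0; 1/2/0/2; 1/2/2/2}
PSO: 12 outcomes — {0/0/0/0; 0/0/0/2; 0/0/2/2; 0/2/0/0; 0/2/0/2; 0/2/2/2; 1/0/0/0; 1/0/0/2; 1/0/2/2; 1/2/0/0; 1/2/0/2; 1/2/2/2}
target 1/0/2/2 ∈ {PSO}

SC:no TSO:no PSO:yes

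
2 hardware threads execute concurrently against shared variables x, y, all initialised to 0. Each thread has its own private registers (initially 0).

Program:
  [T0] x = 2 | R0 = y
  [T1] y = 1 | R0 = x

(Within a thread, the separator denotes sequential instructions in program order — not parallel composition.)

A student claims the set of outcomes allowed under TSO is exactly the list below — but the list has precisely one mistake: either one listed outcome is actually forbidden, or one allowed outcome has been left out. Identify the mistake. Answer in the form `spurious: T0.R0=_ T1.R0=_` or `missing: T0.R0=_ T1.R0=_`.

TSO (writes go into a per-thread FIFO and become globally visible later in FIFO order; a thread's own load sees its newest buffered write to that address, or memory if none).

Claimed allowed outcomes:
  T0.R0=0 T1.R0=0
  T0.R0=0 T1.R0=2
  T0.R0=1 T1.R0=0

missing: T0.R0=1 T1.R0=2

outcome vector order: (T0.R0,T1.R0)
under TSO → 00; 02; 10; 12
TSO∖claimed = {12}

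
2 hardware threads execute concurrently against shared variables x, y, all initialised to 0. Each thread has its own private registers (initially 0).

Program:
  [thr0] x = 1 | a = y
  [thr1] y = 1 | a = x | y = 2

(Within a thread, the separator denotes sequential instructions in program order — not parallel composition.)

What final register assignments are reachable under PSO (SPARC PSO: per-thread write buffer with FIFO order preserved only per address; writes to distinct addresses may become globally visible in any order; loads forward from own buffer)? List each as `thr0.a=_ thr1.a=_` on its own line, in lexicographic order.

outcome vector order: (thr0.a,thr1.a)
|PSO outcomes| = 6

thr0.a=0 thr1.a=0
thr0.a=0 thr1.a=1
thr0.a=1 thr1.a=0
thr0.a=1 thr1.a=1
thr0.a=2 thr1.a=0
thr0.a=2 thr1.a=1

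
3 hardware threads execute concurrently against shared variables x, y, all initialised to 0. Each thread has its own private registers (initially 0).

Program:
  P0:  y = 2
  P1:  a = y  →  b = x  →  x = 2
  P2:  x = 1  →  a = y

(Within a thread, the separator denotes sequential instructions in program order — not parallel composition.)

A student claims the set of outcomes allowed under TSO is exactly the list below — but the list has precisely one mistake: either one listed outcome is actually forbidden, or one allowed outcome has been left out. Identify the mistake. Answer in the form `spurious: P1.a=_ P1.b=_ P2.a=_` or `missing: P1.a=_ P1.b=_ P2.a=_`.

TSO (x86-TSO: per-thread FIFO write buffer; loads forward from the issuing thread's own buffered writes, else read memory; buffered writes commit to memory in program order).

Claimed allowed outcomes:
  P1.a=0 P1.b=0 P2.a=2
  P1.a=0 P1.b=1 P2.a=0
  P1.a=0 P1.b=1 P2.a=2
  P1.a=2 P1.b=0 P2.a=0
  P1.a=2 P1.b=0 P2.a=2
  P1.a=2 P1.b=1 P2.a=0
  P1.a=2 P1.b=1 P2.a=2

outcome vector order: (P1.a,P1.b,P2.a)
TSO (8): <0 0 0>, <0 0 2>, <0 1 0>, <0 1 2>, <2 0 0>, <2 0 2>, <2 1 0>, <2 1 2>
TSO∖claimed = {<0 0 0>}

missing: P1.a=0 P1.b=0 P2.a=0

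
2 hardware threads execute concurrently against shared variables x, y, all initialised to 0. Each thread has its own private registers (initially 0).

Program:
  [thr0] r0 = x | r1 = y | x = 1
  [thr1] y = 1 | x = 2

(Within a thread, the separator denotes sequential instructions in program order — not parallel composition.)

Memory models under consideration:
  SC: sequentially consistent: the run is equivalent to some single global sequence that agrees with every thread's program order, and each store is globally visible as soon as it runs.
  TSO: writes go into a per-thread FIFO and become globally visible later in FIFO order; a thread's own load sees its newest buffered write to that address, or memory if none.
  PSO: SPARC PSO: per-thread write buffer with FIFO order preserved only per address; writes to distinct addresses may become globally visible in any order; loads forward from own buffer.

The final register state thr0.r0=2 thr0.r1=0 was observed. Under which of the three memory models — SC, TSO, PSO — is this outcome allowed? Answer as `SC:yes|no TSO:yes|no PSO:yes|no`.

SC:no TSO:no PSO:yes

outcome vector order: (thr0.r0,thr0.r1)
SC: 3 outcomes — {(0,0); (0,1); (2,1)}
TSO: 3 outcomes — {(0,0); (0,1); (2,1)}
PSO: 4 outcomes — {(0,0); (0,1); (2,0); (2,1)}
target (2,0) ∈ {PSO}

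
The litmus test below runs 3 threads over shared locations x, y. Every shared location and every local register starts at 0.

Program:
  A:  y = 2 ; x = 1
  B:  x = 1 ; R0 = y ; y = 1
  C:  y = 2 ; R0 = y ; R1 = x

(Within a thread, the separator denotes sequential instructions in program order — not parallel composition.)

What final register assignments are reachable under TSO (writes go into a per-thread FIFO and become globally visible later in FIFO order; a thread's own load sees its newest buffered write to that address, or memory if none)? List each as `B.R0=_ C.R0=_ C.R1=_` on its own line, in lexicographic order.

B.R0=0 C.R0=1 C.R1=1
B.R0=0 C.R0=2 C.R1=0
B.R0=0 C.R0=2 C.R1=1
B.R0=2 C.R0=1 C.R1=1
B.R0=2 C.R0=2 C.R1=0
B.R0=2 C.R0=2 C.R1=1

outcome vector order: (B.R0,C.R0,C.R1)
|TSO outcomes| = 6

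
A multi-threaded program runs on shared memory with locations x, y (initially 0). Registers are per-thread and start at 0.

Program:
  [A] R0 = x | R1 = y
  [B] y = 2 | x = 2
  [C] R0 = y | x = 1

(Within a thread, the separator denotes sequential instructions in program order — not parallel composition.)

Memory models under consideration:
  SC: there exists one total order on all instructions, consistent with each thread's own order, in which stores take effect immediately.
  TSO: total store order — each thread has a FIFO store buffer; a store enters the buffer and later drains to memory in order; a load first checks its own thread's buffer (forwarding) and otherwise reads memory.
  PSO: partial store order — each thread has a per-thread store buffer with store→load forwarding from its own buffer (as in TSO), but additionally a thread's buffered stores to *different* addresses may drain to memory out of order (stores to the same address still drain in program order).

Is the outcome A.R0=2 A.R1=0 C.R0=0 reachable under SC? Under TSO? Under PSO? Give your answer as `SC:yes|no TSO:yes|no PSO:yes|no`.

SC:no TSO:no PSO:yes

outcome vector order: (A.R0,A.R1,C.R0)
[SC] allowed = {000, 002, 020, 022, 100, 120, 122, 220, 222}
[TSO] allowed = {000, 002, 020, 022, 100, 120, 122, 220, 222}
[PSO] allowed = {000, 002, 020, 022, 100, 120, 122, 200, 202, 220, 222}
target 200 ∈ {PSO}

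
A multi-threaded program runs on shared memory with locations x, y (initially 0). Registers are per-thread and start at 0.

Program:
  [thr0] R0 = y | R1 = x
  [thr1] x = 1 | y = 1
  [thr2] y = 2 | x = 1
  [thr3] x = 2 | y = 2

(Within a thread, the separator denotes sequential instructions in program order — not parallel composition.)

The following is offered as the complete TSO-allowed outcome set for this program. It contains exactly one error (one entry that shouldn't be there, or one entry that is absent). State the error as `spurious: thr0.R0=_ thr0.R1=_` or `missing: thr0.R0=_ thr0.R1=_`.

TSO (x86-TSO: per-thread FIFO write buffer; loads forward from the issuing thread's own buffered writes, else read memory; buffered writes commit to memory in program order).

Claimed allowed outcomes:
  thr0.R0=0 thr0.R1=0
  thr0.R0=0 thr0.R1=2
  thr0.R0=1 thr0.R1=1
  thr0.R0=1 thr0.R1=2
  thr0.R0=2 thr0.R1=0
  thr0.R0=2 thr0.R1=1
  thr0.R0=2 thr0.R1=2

missing: thr0.R0=0 thr0.R1=1

outcome vector order: (thr0.R0,thr0.R1)
under TSO → 0/0, 0/1, 0/2, 1/1, 1/2, 2/0, 2/1, 2/2
TSO∖claimed = {0/1}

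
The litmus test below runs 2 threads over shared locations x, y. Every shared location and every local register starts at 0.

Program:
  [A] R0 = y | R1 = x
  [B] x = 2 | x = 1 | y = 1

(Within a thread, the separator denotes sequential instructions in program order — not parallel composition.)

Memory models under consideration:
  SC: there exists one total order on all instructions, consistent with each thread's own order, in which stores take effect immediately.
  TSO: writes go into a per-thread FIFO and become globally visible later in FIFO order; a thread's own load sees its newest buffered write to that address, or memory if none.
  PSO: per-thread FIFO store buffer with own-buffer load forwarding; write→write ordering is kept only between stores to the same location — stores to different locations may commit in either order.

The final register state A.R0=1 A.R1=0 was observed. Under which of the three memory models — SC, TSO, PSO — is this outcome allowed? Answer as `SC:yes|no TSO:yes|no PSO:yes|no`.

outcome vector order: (A.R0,A.R1)
SC: 4 outcomes — {0/0, 0/1, 0/2, 1/1}
TSO: 4 outcomes — {0/0, 0/1, 0/2, 1/1}
PSO: 6 outcomes — {0/0, 0/1, 0/2, 1/0, 1/1, 1/2}
target 1/0 ∈ {PSO}

SC:no TSO:no PSO:yes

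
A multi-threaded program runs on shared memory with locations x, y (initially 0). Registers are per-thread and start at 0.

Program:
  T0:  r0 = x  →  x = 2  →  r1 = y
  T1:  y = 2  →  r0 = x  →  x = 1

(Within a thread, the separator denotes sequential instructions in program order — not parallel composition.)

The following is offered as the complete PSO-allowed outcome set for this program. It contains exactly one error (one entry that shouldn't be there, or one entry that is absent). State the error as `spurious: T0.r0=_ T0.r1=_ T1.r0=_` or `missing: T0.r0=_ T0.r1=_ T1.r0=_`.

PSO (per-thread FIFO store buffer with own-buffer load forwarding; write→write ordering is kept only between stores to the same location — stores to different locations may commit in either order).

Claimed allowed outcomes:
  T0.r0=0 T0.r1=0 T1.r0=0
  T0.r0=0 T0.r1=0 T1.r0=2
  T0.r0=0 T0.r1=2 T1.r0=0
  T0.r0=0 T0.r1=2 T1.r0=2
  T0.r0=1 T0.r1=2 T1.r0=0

missing: T0.r0=1 T0.r1=0 T1.r0=0

outcome vector order: (T0.r0,T0.r1,T1.r0)
under PSO → 000; 002; 020; 022; 100; 120
PSO∖claimed = {100}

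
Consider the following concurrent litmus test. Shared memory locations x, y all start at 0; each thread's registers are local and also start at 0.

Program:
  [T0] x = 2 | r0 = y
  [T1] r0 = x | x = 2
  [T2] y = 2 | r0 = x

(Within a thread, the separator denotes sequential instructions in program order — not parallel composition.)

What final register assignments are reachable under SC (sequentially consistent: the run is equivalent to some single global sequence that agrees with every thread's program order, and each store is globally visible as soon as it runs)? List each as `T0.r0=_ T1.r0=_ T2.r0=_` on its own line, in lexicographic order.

T0.r0=0 T1.r0=0 T2.r0=2
T0.r0=0 T1.r0=2 T2.r0=2
T0.r0=2 T1.r0=0 T2.r0=0
T0.r0=2 T1.r0=0 T2.r0=2
T0.r0=2 T1.r0=2 T2.r0=0
T0.r0=2 T1.r0=2 T2.r0=2

outcome vector order: (T0.r0,T1.r0,T2.r0)
|SC outcomes| = 6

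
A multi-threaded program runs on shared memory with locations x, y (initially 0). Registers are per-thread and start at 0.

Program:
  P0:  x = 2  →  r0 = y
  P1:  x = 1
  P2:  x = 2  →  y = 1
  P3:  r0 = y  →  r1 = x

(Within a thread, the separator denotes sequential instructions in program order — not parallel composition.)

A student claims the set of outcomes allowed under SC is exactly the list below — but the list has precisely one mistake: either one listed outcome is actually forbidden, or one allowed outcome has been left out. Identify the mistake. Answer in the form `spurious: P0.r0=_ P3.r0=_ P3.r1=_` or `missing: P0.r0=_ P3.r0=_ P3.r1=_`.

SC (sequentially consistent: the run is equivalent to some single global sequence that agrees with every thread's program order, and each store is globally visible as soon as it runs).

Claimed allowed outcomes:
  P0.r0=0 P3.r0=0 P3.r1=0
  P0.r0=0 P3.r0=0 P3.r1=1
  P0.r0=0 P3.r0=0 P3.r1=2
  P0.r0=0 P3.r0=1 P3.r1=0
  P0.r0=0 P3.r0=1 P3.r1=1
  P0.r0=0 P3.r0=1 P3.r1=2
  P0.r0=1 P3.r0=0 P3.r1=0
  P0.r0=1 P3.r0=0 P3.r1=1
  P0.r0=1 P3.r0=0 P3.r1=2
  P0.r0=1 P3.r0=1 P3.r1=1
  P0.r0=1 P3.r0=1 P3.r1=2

outcome vector order: (P0.r0,P3.r0,P3.r1)
SC (10): 000 001 002 011 012 100 101 102 111 112
claimed∖SC = {010}

spurious: P0.r0=0 P3.r0=1 P3.r1=0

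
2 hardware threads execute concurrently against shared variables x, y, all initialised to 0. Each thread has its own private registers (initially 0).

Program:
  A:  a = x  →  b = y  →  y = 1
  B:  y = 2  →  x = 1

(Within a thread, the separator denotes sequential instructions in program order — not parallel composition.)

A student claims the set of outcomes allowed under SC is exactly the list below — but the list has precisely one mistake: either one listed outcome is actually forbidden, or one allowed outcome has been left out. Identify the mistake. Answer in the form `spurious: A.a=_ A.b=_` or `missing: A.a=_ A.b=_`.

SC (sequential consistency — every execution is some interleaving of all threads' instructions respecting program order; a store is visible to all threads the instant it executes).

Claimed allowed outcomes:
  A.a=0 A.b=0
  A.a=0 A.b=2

outcome vector order: (A.a,A.b)
under SC → <0 0>, <0 2>, <1 2>
SC∖claimed = {<1 2>}

missing: A.a=1 A.b=2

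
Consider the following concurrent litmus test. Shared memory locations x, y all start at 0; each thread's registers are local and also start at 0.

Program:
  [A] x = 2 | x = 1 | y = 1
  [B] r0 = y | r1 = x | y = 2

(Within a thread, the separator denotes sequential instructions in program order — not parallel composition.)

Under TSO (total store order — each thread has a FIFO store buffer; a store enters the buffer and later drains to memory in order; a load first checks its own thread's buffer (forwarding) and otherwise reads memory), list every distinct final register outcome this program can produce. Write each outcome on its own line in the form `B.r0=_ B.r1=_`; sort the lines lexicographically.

outcome vector order: (B.r0,B.r1)
|TSO outcomes| = 4

B.r0=0 B.r1=0
B.r0=0 B.r1=1
B.r0=0 B.r1=2
B.r0=1 B.r1=1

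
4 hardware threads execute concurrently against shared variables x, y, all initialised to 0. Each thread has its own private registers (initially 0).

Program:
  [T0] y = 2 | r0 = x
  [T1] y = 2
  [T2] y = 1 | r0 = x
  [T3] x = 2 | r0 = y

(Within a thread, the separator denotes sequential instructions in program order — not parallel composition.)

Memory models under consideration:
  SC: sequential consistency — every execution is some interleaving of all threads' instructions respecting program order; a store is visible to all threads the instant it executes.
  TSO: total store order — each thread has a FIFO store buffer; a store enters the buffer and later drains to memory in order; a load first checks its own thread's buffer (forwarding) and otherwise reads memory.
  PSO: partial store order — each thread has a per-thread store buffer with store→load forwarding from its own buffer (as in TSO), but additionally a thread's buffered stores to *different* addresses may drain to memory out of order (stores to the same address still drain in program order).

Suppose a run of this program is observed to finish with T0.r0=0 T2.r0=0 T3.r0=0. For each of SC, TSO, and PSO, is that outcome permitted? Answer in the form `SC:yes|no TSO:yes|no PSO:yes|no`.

SC:no TSO:yes PSO:yes

outcome vector order: (T0.r0,T2.r0,T3.r0)
SC: 9 outcomes — {(0,0,1), (0,0,2), (0,2,1), (0,2,2), (2,0,1), (2,0,2), (2,2,0), (2,2,1), (2,2,2)}
TSO: 12 outcomes — {(0,0,0), (0,0,1), (0,0,2), (0,2,0), (0,2,1), (0,2,2), (2,0,0), (2,0,1), (2,0,2), (2,2,0), (2,2,1), (2,2,2)}
PSO: 12 outcomes — {(0,0,0), (0,0,1), (0,0,2), (0,2,0), (0,2,1), (0,2,2), (2,0,0), (2,0,1), (2,0,2), (2,2,0), (2,2,1), (2,2,2)}
target (0,0,0) ∈ {TSO,PSO}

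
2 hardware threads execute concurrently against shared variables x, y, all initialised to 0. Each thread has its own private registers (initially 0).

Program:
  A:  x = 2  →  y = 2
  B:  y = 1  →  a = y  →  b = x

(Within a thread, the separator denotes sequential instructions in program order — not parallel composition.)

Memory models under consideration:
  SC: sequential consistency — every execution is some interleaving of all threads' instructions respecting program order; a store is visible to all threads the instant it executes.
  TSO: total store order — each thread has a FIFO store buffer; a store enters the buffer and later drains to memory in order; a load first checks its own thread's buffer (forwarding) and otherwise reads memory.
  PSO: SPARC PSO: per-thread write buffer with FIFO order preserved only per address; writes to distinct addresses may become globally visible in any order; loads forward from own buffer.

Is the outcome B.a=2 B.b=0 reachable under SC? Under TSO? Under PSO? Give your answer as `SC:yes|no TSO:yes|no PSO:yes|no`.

outcome vector order: (B.a,B.b)
SC (3): 10, 12, 22
TSO (3): 10, 12, 22
PSO (4): 10, 12, 20, 22
target 20 ∈ {PSO}

SC:no TSO:no PSO:yes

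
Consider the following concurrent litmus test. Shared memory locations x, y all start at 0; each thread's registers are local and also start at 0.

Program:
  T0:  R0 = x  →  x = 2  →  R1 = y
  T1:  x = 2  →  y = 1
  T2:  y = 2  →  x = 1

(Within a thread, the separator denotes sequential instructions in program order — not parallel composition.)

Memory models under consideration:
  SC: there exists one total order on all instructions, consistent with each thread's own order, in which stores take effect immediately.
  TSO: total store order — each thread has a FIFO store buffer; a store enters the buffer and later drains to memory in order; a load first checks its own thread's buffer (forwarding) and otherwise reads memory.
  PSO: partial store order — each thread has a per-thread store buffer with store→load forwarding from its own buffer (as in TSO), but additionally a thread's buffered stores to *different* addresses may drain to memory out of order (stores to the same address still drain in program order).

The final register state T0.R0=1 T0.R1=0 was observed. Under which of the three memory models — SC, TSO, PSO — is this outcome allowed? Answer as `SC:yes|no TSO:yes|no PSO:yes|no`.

SC:no TSO:no PSO:yes

outcome vector order: (T0.R0,T0.R1)
SC: 8 outcomes — {(0,0); (0,1); (0,2); (1,1); (1,2); (2,0); (2,1); (2,2)}
TSO: 8 outcomes — {(0,0); (0,1); (0,2); (1,1); (1,2); (2,0); (2,1); (2,2)}
PSO: 9 outcomes — {(0,0); (0,1); (0,2); (1,0); (1,1); (1,2); (2,0); (2,1); (2,2)}
target (1,0) ∈ {PSO}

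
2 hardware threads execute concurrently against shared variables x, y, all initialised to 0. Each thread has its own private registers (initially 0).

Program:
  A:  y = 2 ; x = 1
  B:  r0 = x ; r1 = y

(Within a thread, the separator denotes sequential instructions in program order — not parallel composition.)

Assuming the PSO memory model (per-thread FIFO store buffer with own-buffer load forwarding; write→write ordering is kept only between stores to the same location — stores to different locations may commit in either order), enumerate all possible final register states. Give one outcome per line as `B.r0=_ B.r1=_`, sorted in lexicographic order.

outcome vector order: (B.r0,B.r1)
|PSO outcomes| = 4

B.r0=0 B.r1=0
B.r0=0 B.r1=2
B.r0=1 B.r1=0
B.r0=1 B.r1=2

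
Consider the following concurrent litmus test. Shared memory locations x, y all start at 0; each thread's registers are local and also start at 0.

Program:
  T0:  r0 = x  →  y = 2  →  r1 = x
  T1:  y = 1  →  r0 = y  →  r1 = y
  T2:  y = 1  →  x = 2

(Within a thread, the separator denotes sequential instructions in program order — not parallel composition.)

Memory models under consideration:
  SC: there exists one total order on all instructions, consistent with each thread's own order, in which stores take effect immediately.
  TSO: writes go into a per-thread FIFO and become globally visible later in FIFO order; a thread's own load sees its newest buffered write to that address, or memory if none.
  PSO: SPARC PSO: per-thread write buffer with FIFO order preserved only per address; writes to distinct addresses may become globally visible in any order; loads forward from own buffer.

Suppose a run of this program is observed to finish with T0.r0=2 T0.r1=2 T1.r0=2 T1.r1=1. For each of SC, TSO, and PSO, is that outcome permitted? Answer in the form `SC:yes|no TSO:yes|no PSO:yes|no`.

outcome vector order: (T0.r0,T0.r1,T1.r0,T1.r1)
SC (11): 0/0/1/1; 0/0/1/2; 0/0/2/1; 0/0/2/2; 0/2/1/1; 0/2/1/2; 0/2/2/1; 0/2/2/2; 2/2/1/1; 2/2/1/2; 2/2/2/2
TSO (11): 0/0/1/1; 0/0/1/2; 0/0/2/1; 0/0/2/2; 0/2/1/1; 0/2/1/2; 0/2/2/1; 0/2/2/2; 2/2/1/1; 2/2/1/2; 2/2/2/2
PSO (12): 0/0/1/1; 0/0/1/2; 0/0/2/1; 0/0/2/2; 0/2/1/1; 0/2/1/2; 0/2/2/1; 0/2/2/2; 2/2/1/1; 2/2/1/2; 2/2/2/1; 2/2/2/2
target 2/2/2/1 ∈ {PSO}

SC:no TSO:no PSO:yes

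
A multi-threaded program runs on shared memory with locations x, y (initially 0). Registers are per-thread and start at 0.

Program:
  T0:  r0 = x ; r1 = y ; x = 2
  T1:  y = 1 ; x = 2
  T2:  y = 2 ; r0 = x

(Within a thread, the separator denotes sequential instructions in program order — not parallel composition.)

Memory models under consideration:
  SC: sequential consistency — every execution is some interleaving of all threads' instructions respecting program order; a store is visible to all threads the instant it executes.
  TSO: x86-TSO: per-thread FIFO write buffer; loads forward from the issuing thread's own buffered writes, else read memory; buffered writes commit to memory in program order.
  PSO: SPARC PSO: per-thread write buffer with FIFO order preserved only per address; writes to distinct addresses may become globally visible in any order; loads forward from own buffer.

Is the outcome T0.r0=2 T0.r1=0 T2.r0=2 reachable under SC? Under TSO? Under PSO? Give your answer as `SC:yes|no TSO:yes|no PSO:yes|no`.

outcome vector order: (T0.r0,T0.r1,T2.r0)
SC (10): <0 0 0> <0 0 2> <0 1 0> <0 1 2> <0 2 0> <0 2 2> <2 1 0> <2 1 2> <2 2 0> <2 2 2>
TSO (10): <0 0 0> <0 0 2> <0 1 0> <0 1 2> <0 2 0> <0 2 2> <2 1 0> <2 1 2> <2 2 0> <2 2 2>
PSO (12): <0 0 0> <0 0 2> <0 1 0> <0 1 2> <0 2 0> <0 2 2> <2 0 0> <2 0 2> <2 1 0> <2 1 2> <2 2 0> <2 2 2>
target <2 0 2> ∈ {PSO}

SC:no TSO:no PSO:yes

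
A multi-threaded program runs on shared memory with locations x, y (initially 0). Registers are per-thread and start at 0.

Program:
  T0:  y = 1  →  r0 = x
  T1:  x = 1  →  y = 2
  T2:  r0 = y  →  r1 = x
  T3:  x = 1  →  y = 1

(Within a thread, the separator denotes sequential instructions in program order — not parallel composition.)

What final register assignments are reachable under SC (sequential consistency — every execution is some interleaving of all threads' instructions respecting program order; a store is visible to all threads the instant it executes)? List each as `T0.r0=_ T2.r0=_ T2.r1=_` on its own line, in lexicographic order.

outcome vector order: (T0.r0,T2.r0,T2.r1)
|SC outcomes| = 10

T0.r0=0 T2.r0=0 T2.r1=0
T0.r0=0 T2.r0=0 T2.r1=1
T0.r0=0 T2.r0=1 T2.r1=0
T0.r0=0 T2.r0=1 T2.r1=1
T0.r0=0 T2.r0=2 T2.r1=1
T0.r0=1 T2.r0=0 T2.r1=0
T0.r0=1 T2.r0=0 T2.r1=1
T0.r0=1 T2.r0=1 T2.r1=0
T0.r0=1 T2.r0=1 T2.r1=1
T0.r0=1 T2.r0=2 T2.r1=1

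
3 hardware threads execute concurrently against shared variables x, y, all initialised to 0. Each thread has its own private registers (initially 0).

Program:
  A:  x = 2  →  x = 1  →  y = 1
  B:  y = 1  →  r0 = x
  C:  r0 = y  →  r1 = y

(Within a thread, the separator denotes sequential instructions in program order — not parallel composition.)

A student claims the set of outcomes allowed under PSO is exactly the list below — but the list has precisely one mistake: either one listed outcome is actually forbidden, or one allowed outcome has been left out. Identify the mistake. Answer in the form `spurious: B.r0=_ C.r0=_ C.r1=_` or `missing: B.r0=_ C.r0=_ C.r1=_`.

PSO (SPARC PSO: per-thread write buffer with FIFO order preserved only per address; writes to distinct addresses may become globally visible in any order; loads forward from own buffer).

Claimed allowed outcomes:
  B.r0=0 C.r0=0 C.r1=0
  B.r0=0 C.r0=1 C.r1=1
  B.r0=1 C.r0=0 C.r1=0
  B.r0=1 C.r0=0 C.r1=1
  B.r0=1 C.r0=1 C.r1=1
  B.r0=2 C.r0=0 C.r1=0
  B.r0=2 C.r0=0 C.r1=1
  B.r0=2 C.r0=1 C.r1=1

missing: B.r0=0 C.r0=0 C.r1=1

outcome vector order: (B.r0,C.r0,C.r1)
under PSO → 0/0/0, 0/0/1, 0/1/1, 1/0/0, 1/0/1, 1/1/1, 2/0/0, 2/0/1, 2/1/1
PSO∖claimed = {0/0/1}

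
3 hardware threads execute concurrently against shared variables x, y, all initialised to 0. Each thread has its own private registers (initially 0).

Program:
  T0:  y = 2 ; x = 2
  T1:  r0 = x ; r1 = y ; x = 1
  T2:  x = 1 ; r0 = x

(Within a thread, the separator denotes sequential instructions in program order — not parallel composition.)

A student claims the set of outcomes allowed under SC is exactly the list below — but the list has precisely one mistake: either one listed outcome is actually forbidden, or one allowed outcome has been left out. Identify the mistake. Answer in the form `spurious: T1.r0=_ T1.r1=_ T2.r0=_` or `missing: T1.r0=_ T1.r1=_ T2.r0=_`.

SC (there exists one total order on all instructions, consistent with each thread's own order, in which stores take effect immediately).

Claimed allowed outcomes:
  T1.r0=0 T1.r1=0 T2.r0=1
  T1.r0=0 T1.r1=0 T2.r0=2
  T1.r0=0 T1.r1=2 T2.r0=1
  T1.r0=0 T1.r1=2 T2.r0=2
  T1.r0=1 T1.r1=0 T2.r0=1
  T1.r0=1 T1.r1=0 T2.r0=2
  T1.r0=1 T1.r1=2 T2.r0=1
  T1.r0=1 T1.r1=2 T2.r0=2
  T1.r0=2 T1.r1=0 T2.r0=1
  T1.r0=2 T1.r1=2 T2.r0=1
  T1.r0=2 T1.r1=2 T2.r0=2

outcome vector order: (T1.r0,T1.r1,T2.r0)
[SC] allowed = {<0 0 1> <0 0 2> <0 2 1> <0 2 2> <1 0 1> <1 0 2> <1 2 1> <1 2 2> <2 2 1> <2 2 2>}
claimed∖SC = {<2 0 1>}

spurious: T1.r0=2 T1.r1=0 T2.r0=1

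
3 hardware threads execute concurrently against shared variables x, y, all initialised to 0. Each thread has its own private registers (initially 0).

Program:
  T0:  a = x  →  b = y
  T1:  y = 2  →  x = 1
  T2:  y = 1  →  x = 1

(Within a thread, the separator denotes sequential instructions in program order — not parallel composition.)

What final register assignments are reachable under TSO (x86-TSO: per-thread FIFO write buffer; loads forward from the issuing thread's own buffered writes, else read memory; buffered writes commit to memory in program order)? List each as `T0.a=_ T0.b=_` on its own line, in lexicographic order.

outcome vector order: (T0.a,T0.b)
|TSO outcomes| = 5

T0.a=0 T0.b=0
T0.a=0 T0.b=1
T0.a=0 T0.b=2
T0.a=1 T0.b=1
T0.a=1 T0.b=2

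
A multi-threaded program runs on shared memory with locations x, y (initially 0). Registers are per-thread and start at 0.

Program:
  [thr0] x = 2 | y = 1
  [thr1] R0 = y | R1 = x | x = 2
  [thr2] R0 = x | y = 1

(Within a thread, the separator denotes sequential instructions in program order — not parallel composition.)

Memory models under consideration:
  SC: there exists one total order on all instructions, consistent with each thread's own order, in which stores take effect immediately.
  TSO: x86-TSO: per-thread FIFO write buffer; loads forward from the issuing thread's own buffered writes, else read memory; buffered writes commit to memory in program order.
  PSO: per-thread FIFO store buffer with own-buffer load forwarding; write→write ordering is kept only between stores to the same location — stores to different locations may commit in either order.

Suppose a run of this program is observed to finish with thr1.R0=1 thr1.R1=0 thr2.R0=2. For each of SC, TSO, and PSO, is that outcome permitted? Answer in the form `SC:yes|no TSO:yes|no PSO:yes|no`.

outcome vector order: (thr1.R0,thr1.R1,thr2.R0)
SC (7): 000 002 020 022 100 120 122
TSO (7): 000 002 020 022 100 120 122
PSO (8): 000 002 020 022 100 102 120 122
target 102 ∈ {PSO}

SC:no TSO:no PSO:yes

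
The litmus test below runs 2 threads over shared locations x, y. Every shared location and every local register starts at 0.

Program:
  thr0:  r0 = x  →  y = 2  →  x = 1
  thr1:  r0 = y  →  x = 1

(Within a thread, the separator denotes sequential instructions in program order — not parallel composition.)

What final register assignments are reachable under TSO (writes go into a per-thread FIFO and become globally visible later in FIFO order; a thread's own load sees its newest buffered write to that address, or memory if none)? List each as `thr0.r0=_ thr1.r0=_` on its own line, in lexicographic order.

outcome vector order: (thr0.r0,thr1.r0)
|TSO outcomes| = 3

thr0.r0=0 thr1.r0=0
thr0.r0=0 thr1.r0=2
thr0.r0=1 thr1.r0=0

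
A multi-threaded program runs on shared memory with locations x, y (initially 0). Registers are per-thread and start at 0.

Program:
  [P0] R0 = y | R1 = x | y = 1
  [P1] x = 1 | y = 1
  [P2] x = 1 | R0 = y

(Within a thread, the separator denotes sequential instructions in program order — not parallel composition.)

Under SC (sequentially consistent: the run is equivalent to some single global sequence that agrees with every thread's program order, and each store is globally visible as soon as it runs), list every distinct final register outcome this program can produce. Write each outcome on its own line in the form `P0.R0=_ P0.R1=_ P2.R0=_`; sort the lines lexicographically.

P0.R0=0 P0.R1=0 P2.R0=0
P0.R0=0 P0.R1=0 P2.R0=1
P0.R0=0 P0.R1=1 P2.R0=0
P0.R0=0 P0.R1=1 P2.R0=1
P0.R0=1 P0.R1=1 P2.R0=0
P0.R0=1 P0.R1=1 P2.R0=1

outcome vector order: (P0.R0,P0.R1,P2.R0)
|SC outcomes| = 6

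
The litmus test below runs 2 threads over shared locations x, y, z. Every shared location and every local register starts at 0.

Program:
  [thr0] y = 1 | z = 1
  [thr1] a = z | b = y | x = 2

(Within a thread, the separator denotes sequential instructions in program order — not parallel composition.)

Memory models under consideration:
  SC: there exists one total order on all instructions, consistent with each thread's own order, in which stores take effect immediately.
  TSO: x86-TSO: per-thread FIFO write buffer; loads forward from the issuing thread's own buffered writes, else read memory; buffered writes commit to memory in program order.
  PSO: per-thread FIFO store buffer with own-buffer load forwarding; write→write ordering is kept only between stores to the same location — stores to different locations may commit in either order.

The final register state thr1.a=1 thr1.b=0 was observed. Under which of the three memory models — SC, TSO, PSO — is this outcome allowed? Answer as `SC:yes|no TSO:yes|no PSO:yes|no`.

SC:no TSO:no PSO:yes

outcome vector order: (thr1.a,thr1.b)
SC: 3 outcomes — {00 01 11}
TSO: 3 outcomes — {00 01 11}
PSO: 4 outcomes — {00 01 10 11}
target 10 ∈ {PSO}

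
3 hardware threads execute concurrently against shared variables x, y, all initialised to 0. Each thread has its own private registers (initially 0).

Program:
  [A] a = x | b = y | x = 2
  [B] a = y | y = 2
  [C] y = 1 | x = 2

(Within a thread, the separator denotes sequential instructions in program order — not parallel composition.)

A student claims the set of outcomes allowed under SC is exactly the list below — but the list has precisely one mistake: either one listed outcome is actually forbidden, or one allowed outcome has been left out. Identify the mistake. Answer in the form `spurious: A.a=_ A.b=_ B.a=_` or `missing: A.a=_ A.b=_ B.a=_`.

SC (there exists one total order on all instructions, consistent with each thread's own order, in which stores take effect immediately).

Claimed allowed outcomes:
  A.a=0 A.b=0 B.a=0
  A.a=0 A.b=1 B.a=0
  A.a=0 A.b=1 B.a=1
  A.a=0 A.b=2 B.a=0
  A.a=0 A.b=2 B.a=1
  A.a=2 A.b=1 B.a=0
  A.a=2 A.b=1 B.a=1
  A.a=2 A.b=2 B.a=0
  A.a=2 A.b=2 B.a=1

outcome vector order: (A.a,A.b,B.a)
SC (10): (0,0,0); (0,0,1); (0,1,0); (0,1,1); (0,2,0); (0,2,1); (2,1,0); (2,1,1); (2,2,0); (2,2,1)
SC∖claimed = {(0,0,1)}

missing: A.a=0 A.b=0 B.a=1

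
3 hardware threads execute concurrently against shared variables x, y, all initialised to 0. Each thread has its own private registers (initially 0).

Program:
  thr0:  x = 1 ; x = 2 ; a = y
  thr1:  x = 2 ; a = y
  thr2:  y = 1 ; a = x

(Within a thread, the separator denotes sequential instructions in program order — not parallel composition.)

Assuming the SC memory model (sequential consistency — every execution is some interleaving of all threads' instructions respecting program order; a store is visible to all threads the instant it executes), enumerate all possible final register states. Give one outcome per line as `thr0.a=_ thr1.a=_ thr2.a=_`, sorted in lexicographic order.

outcome vector order: (thr0.a,thr1.a,thr2.a)
|SC outcomes| = 7

thr0.a=0 thr1.a=0 thr2.a=2
thr0.a=0 thr1.a=1 thr2.a=2
thr0.a=1 thr1.a=0 thr2.a=1
thr0.a=1 thr1.a=0 thr2.a=2
thr0.a=1 thr1.a=1 thr2.a=0
thr0.a=1 thr1.a=1 thr2.a=1
thr0.a=1 thr1.a=1 thr2.a=2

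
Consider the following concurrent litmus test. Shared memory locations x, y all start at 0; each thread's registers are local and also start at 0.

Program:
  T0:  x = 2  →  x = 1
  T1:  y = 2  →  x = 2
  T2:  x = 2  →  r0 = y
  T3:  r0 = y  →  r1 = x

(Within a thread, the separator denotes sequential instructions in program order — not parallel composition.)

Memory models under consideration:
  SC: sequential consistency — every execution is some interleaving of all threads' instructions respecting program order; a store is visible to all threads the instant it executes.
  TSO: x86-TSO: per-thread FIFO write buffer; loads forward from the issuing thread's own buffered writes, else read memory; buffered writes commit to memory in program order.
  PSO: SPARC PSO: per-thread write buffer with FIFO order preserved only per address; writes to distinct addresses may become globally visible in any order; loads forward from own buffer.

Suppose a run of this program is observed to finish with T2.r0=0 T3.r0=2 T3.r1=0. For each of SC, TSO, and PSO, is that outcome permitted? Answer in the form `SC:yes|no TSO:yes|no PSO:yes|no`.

SC:no TSO:yes PSO:yes

outcome vector order: (T2.r0,T3.r0,T3.r1)
SC (11): 000 001 002 021 022 200 201 202 220 221 222
TSO (12): 000 001 002 020 021 022 200 201 202 220 221 222
PSO (12): 000 001 002 020 021 022 200 201 202 220 221 222
target 020 ∈ {TSO,PSO}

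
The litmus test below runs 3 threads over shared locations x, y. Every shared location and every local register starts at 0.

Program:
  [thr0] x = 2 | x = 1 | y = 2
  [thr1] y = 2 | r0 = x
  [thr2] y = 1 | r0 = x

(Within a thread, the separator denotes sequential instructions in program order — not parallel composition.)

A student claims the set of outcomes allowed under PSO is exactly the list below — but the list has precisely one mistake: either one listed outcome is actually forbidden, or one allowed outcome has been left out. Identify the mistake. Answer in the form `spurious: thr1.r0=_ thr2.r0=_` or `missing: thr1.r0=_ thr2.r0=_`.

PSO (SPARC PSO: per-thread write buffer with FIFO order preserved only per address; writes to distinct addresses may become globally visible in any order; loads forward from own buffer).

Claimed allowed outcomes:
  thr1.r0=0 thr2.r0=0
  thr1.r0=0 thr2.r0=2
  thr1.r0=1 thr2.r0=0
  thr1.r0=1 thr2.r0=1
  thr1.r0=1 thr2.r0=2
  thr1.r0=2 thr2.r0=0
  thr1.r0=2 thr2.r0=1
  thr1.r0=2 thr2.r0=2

outcome vector order: (thr1.r0,thr2.r0)
PSO: 9 outcomes — {<0 0>, <0 1>, <0 2>, <1 0>, <1 1>, <1 2>, <2 0>, <2 1>, <2 2>}
PSO∖claimed = {<0 1>}

missing: thr1.r0=0 thr2.r0=1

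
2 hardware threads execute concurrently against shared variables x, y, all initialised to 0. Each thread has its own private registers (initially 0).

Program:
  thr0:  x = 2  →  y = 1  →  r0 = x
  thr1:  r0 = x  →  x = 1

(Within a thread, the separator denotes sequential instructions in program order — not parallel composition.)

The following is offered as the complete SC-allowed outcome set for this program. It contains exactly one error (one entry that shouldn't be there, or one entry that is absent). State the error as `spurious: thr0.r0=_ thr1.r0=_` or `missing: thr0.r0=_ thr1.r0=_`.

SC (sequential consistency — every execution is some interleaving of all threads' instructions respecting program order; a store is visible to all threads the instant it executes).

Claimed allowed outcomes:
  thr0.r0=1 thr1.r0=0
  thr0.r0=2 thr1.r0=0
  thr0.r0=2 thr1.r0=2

missing: thr0.r0=1 thr1.r0=2

outcome vector order: (thr0.r0,thr1.r0)
[SC] allowed = {<1 0>; <1 2>; <2 0>; <2 2>}
SC∖claimed = {<1 2>}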